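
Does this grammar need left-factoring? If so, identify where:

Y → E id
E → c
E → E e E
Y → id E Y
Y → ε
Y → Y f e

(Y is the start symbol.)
Left-factoring is needed when two productions for the same non-terminal
share a common prefix on the right-hand side.

Productions for Y:
  Y → E id
  Y → id E Y
  Y → ε
  Y → Y f e
Productions for E:
  E → c
  E → E e E

No common prefixes found.

Answer: No, left-factoring is not needed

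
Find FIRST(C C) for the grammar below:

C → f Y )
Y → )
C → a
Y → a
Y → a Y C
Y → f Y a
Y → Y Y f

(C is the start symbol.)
FIRST sets of the non-terminals involved (from the grammar, by fixed-point iteration):
  FIRST(C) = { 'a', 'f' }

To compute FIRST(C C), process the symbols left to right:
Symbol C is a non-terminal. Add FIRST(C) \ {ε} = { 'a', 'f' }
C is not nullable (ε ∉ FIRST(C)), so stop here.
FIRST(C C) = { 'a', 'f' }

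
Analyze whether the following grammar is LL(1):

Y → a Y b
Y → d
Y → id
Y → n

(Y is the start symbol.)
For Y:
  PREDICT(Y → a Y b) = { 'a' }
  PREDICT(Y → d) = { 'd' }
  PREDICT(Y → id) = { 'id' }
  PREDICT(Y → n) = { 'n' }

All predict sets are disjoint. The grammar IS LL(1).

Answer: Yes, the grammar is LL(1).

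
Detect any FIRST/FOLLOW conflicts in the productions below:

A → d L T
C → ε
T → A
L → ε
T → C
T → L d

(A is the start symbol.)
No FIRST/FOLLOW conflicts.

A FIRST/FOLLOW conflict occurs when a non-terminal N has a nullable alternative N → β (β ⇒* ε) and another alternative N → α with FIRST(α) ∩ FOLLOW(N) ≠ ∅: on such a lookahead the parser cannot decide between expanding α and letting N vanish via β.

Nullable non-terminals: C, L, T.
FIRST sets used below: FIRST(A) = { 'd' }, FIRST(C) = { ε }, FIRST(L) = { ε }
C has a nullable alternative but only one production, so nothing to check.
L has a nullable alternative but only one production, so nothing to check.

T: nullable alternative(s) T → C; FOLLOW(T) = { $ }
  T → A: FIRST \ {ε} = { 'd' } — disjoint from FOLLOW(T)
  T → C: FIRST \ {ε} = { } — this is the only nullable alternative, skip
  T → L d: FIRST \ {ε} = { 'd' } — disjoint from FOLLOW(T)

A has no nullable alternative, so no FIRST/FOLLOW check is needed there.

No FIRST/FOLLOW conflicts found.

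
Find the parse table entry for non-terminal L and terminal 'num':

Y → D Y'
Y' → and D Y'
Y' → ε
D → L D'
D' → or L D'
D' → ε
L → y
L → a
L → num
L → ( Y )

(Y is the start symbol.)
To find M[L, 'num'], we find productions for L where 'num' is in the predict set (PREDICT(N → α) = (FIRST(α) \ {ε}) ∪ (FOLLOW(N) if α ⇒* ε)).

L → y: PREDICT = { 'y' }
L → a: PREDICT = { 'a' }
L → num: PREDICT = { 'num' }
  'num' is in predict set, so this production goes in M[L, 'num']
L → ( Y ): PREDICT = { '(' }

M[L, 'num'] = L → num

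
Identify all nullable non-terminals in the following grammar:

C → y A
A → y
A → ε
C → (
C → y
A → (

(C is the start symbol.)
ε-productions: A → ε
So A is immediately nullable.
No further non-terminal can be added: every production for the remaining non-terminals contains a terminal or a non-nullable non-terminal.
Nullable = { 'A' }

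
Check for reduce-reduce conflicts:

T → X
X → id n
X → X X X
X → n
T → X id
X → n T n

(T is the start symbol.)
A reduce-reduce conflict occurs when an LR(0) state has two complete items [A → α .] and [B → β .] — both call for a reduction, and with no lookahead the parser cannot choose between them.

Augment with T' → T and build the canonical LR(0) collection (I0 = CLOSURE({[T' → . T]}), then GOTO on every symbol after a dot until no new states appear). It has 11 states:
  I0: { [T → . X id], [T → . X], [T' → . T], [X → . X X X], [X → . id n], [X → . n T n], [X → . n] }  — shift
  I1: { [T' → T .] }  — accept
  I2: { [T → X . id], [T → X .], [X → . X X X], [X → . id n], [X → . n T n], [X → . n], [X → X . X X] }  — shift, reduce
  I3: { [X → id . n] }  — shift
  I4: { [T → . X id], [T → . X], [X → . X X X], [X → . id n], [X → . n T n], [X → . n], [X → n . T n], [X → n .] }  — shift, reduce
  I5: { [X → n T . n] }  — shift
  I6: { [X → n T n .] }  — reduce
  I7: { [X → id n .] }  — reduce
  I8: { [X → . X X X], [X → . id n], [X → . n T n], [X → . n], [X → X . X X], [X → X X . X] }  — shift
  I9: { [T → X id .], [X → id . n] }  — shift, reduce
  I10: { [X → . X X X], [X → . id n], [X → . n T n], [X → . n], [X → X . X X], [X → X X . X], [X → X X X .] }  — shift, reduce

No state contains more than one complete item.

Answer: No reduce-reduce conflicts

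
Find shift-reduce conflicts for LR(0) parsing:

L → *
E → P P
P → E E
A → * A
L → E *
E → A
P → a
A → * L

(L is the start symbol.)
Yes — I1: [L → * .] vs [A → . * A]; I9: [E → P P .] vs [A → . * A]; I10: [P → E E .] vs [A → . * A]; I13: [L → E * .] vs [A → . * A]

A shift-reduce conflict occurs when an LR(0) state has both:
  - a complete (reduce) item [A → α .] (dot at the end), and
  - a shift item [B → β . c γ] (dot before a terminal).

Augment with L' → L and build the canonical LR(0) collection (I0 = CLOSURE({[L' → . L]}), then GOTO on every symbol after a dot until no new states appear). It has 14 states:
  I0: { [A → . * A], [A → . * L], [E → . A], [E → . P P], [L → . *], [L → . E *], [L' → . L], [P → . E E], [P → . a] }  — shift
  I1: { [A → * . A], [A → * . L], [A → . * A], [A → . * L], [E → . A], [E → . P P], [L → * .], [L → . *], [L → . E *], [P → . E E], [P → . a] }  — shift, reduce
  I2: { [E → A .] }  — reduce
  I3: { [A → . * A], [A → . * L], [E → . A], [E → . P P], [L → E . *], [P → . E E], [P → . a], [P → E . E] }  — shift
  I4: { [L' → L .] }  — accept
  I5: { [A → . * A], [A → . * L], [E → . A], [E → . P P], [E → P . P], [P → . E E], [P → . a] }  — shift
  I6: { [P → a .] }  — reduce
  I7: { [A → * . A], [A → * . L], [A → . * A], [A → . * L], [E → . A], [E → . P P], [L → . *], [L → . E *], [P → . E E], [P → . a] }  — shift
  I8: { [A → . * A], [A → . * L], [E → . A], [E → . P P], [P → . E E], [P → . a], [P → E . E] }  — shift
  I9: { [A → . * A], [A → . * L], [E → . A], [E → . P P], [E → P . P], [E → P P .], [P → . E E], [P → . a] }  — shift, reduce
  I10: { [A → . * A], [A → . * L], [E → . A], [E → . P P], [P → . E E], [P → . a], [P → E . E], [P → E E .] }  — shift, reduce
  I11: { [A → * A .], [E → A .] }  — 2 reduces
  I12: { [A → * L .] }  — reduce
  I13: { [A → * . A], [A → * . L], [A → . * A], [A → . * L], [E → . A], [E → . P P], [L → . *], [L → . E *], [L → E * .], [P → . E E], [P → . a] }  — shift, reduce

I1 contains reduce item [L → * .] and shift items [A → . * A], [A → . * L], [L → . *], [P → . a] — shift-reduce conflict.
I9 contains reduce item [E → P P .] and shift items [A → . * A], [A → . * L], [P → . a] — shift-reduce conflict.
I10 contains reduce item [P → E E .] and shift items [A → . * A], [A → . * L], [P → . a] — shift-reduce conflict.
I13 contains reduce item [L → E * .] and shift items [A → . * A], [A → . * L], [L → . *], [P → . a] — shift-reduce conflict.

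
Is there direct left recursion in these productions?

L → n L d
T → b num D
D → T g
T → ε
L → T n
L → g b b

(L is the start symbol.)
Direct left recursion occurs when N → N α for some non-terminal N (the right-hand side begins with the left-hand side itself).

L → n L d: starts with n
T → b num D: starts with b
D → T g: starts with T
T → ε: starts with ε
L → T n: starts with T
L → g b b: starts with g

No direct left recursion found.

Answer: No direct left recursion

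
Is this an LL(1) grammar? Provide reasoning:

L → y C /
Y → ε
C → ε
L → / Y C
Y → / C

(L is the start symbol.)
Yes, the grammar is LL(1).

A grammar is LL(1) if for each non-terminal N with multiple productions, the predict sets of those productions are pairwise disjoint, where PREDICT(N → α) = (FIRST(α) \ {ε}) ∪ (FOLLOW(N) if α ⇒* ε).

Relevant sets:
  FOLLOW(Y) = { $ }

For L:
  PREDICT(L → y C '/') = { 'y' }
  PREDICT(L → '/' Y C) = { '/' }
For Y:
  PREDICT(Y → ε) = { $ }
  PREDICT(Y → '/' C) = { '/' }
C has a single production, so nothing to check there.

All predict sets are disjoint. The grammar IS LL(1).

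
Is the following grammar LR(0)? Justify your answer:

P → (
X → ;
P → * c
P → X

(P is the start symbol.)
Augment with P' → P and build the canonical LR(0) collection (I0 = CLOSURE({[P' → . P]}), then GOTO on every symbol after a dot until no new states appear). It has 7 states:
  I0: { [P → . (], [P → . * c], [P → . X], [P' → . P], [X → . ;] }  — shift
  I1: { [P → ( .] }  — reduce
  I2: { [P → * . c] }  — shift
  I3: { [X → ; .] }  — reduce
  I4: { [P' → P .] }  — accept
  I5: { [P → X .] }  — reduce
  I6: { [P → * c .] }  — reduce

Every state is either a pure shift/goto state or contains exactly one complete item and nothing to shift — no conflicts. The grammar is LR(0).

Answer: Yes, the grammar is LR(0)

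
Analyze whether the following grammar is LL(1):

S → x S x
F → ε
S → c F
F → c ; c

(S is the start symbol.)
Yes, the grammar is LL(1).

A grammar is LL(1) if for each non-terminal N with multiple productions, the predict sets of those productions are pairwise disjoint, where PREDICT(N → α) = (FIRST(α) \ {ε}) ∪ (FOLLOW(N) if α ⇒* ε).

Relevant sets:
  FOLLOW(F) = { $, 'x' }

For S:
  PREDICT(S → x S x) = { 'x' }
  PREDICT(S → c F) = { 'c' }
For F:
  PREDICT(F → ε) = { $, 'x' }
  PREDICT(F → c ';' c) = { 'c' }

All predict sets are disjoint. The grammar IS LL(1).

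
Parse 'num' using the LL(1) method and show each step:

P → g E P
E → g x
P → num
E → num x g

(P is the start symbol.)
LL(1) parsing maintains a stack (initially the start symbol over $) and the input. At each step: if the stack top is a terminal, match it against the current input token; if it is a non-terminal N, replace it with the RHS of M[N, lookahead] (the unique production whose predict set contains the lookahead).

Stack is shown with the top on the left.

Stack  Input  Action
--------------------
P $    num $  output P → num
num $  num $  match 'num'
$      $      accept

The string is accepted.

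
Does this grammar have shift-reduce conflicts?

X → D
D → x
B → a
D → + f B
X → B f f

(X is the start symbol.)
A shift-reduce conflict occurs when an LR(0) state has both:
  - a complete (reduce) item [A → α .] (dot at the end), and
  - a shift item [B → β . c γ] (dot before a terminal).

Augment with X' → X and build the canonical LR(0) collection (I0 = CLOSURE({[X' → . X]}), then GOTO on every symbol after a dot until no new states appear). It has 11 states:
  I0: { [B → . a], [D → . + f B], [D → . x], [X → . B f f], [X → . D], [X' → . X] }  — shift
  I1: { [D → + . f B] }  — shift
  I2: { [X → B . f f] }  — shift
  I3: { [X → D .] }  — reduce
  I4: { [X' → X .] }  — accept
  I5: { [B → a .] }  — reduce
  I6: { [D → x .] }  — reduce
  I7: { [X → B f . f] }  — shift
  I8: { [X → B f f .] }  — reduce
  I9: { [B → . a], [D → + f . B] }  — shift
  I10: { [D → + f B .] }  — reduce

No state contains both a complete item and a shift item.

Answer: No shift-reduce conflicts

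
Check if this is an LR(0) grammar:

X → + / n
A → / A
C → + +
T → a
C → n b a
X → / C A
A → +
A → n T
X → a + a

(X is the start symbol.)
Yes, the grammar is LR(0)

Augment with X' → X and build the canonical LR(0) collection (I0 = CLOSURE({[X' → . X]}), then GOTO on every symbol after a dot until no new states appear). It has 22 states:
  I0: { [X → . + / n], [X → . / C A], [X → . a + a], [X' → . X] }  — shift
  I1: { [X → + . / n] }  — shift
  I2: { [C → . + +], [C → . n b a], [X → / . C A] }  — shift
  I3: { [X' → X .] }  — accept
  I4: { [X → a . + a] }  — shift
  I5: { [X → a + . a] }  — shift
  I6: { [X → a + a .] }  — reduce
  I7: { [C → + . +] }  — shift
  I8: { [A → . +], [A → . / A], [A → . n T], [X → / C . A] }  — shift
  I9: { [C → n . b a] }  — shift
  I10: { [C → n b . a] }  — shift
  I11: { [C → n b a .] }  — reduce
  I12: { [A → + .] }  — reduce
  I13: { [A → . +], [A → . / A], [A → . n T], [A → / . A] }  — shift
  I14: { [X → / C A .] }  — reduce
  I15: { [A → n . T], [T → . a] }  — shift
  I16: { [A → n T .] }  — reduce
  I17: { [T → a .] }  — reduce
  I18: { [A → / A .] }  — reduce
  I19: { [C → + + .] }  — reduce
  I20: { [X → + / . n] }  — shift
  I21: { [X → + / n .] }  — reduce

Every state is either a pure shift/goto state or contains exactly one complete item and nothing to shift — no conflicts. The grammar is LR(0).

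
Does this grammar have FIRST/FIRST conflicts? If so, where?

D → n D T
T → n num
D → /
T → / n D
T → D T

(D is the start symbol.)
Yes. T → n num / T → D T on { 'n' }; T → '/' n D / T → D T on { '/' }

A FIRST/FIRST conflict occurs when two productions N → α and N → β for the same non-terminal have FIRST(α) ∩ FIRST(β) ≠ ∅ (with ε ∈ FIRST of a nullable right-hand side, so two nullable alternatives also conflict).

FIRST sets of the non-terminals at (or reachable through a nullable prefix from) the front of some alternative:
  FIRST(D) = { '/', 'n' }

Productions for D:
  D → n D T: FIRST = { 'n' }
  D → /: FIRST = { '/' }
Productions for T:
  T → n num: FIRST = { 'n' }
  T → / n D: FIRST = { '/' }
  T → D T: FIRST = { '/', 'n' }

Conflict for T: T → n num and T → D T
  Overlap: { 'n' }
Conflict for T: T → / n D and T → D T
  Overlap: { '/' }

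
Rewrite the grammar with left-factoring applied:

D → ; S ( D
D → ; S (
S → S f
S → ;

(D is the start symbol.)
D → ; S ( D'
D' → D
D' → ε
S → S f
S → ;

Left-factoring transforms A → αβ₁ | αβ₂ into A → αA' and A' → β₁ | β₂
(α is the longest common prefix among the alternatives). Repeat until
no nonterminal has two alternatives with a common prefix.

Round 1: D has alternatives sharing prefix '; S ('. Introduce D': D → ; S ( D'
  Add: D' → D
  Add: D' → ε

No remaining common prefixes — done.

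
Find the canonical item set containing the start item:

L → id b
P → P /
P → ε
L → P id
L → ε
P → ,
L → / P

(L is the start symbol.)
{ [L → . / P], [L → . P id], [L → . id b], [L → .], [L' → . L], [P → . ,], [P → . P /], [P → .] }

First, augment the grammar with L' → L
I₀ = CLOSURE({ [L' → . L] }):
  [L' → . L] has the dot before L: add [L → . id b], [L → . P id], [L → .], [L → . / P]
  [L → . P id] has the dot before P: add [P → . P /], [P → .], [P → . ,]
No further items can be added.

I₀ = { [L → . / P], [L → . P id], [L → . id b], [L → .], [L' → . L], [P → . ,], [P → . P /], [P → .] }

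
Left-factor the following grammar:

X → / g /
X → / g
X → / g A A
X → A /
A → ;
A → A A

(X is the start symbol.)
Left-factoring transforms A → αβ₁ | αβ₂ into A → αA' and A' → β₁ | β₂
(α is the longest common prefix among the alternatives). Repeat until
no nonterminal has two alternatives with a common prefix.

Round 1: X has alternatives sharing prefix '/ g'. Introduce X': X → / g X'
  Add: X' → /
  Add: X' → ε
  Add: X' → A A

No remaining common prefixes — done.

Resulting grammar:
X → / g X'
X' → /
X' → ε
X' → A A
X → A /
A → ;
A → A A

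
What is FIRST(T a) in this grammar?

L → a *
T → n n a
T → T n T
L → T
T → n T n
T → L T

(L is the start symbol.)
{ 'a', 'n' }

FIRST sets of the non-terminals involved (from the grammar, by fixed-point iteration):
  FIRST(T) = { 'a', 'n' }

To compute FIRST(T a), process the symbols left to right:
Symbol T is a non-terminal. Add FIRST(T) \ {ε} = { 'a', 'n' }
T is not nullable (ε ∉ FIRST(T)), so stop here.
FIRST(T a) = { 'a', 'n' }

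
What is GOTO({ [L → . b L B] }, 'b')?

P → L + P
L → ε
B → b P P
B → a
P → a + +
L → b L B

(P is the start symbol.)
GOTO(I, 'b') = CLOSURE({ [A → αX.β] : [A → α.Xβ] ∈ I, X = 'b' })

Items with dot before 'b', with the dot advanced:
  [L → . b L B] → [L → b . L B]
Closure of the advanced items:
  [L → b . L B] has the dot before L: add [L → .], [L → . b L B]

GOTO = { [L → . b L B], [L → .], [L → b . L B] }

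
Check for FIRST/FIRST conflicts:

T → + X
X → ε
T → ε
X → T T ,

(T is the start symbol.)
A FIRST/FIRST conflict occurs when two productions N → α and N → β for the same non-terminal have FIRST(α) ∩ FIRST(β) ≠ ∅ (with ε ∈ FIRST of a nullable right-hand side, so two nullable alternatives also conflict).

FIRST sets of the non-terminals at (or reachable through a nullable prefix from) the front of some alternative:
  FIRST(T) = { '+', ε }

Productions for T:
  T → + X: FIRST = { '+' }
  T → ε: FIRST = { ε }
Productions for X:
  X → ε: FIRST = { ε }
  X → T T ,: FIRST = { '+', ',' }

All alternatives of each non-terminal have pairwise disjoint FIRST sets.

Answer: No FIRST/FIRST conflicts.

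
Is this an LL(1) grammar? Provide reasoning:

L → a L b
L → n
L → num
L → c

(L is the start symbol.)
Yes, the grammar is LL(1).

A grammar is LL(1) if for each non-terminal N with multiple productions, the predict sets of those productions are pairwise disjoint, where PREDICT(N → α) = (FIRST(α) \ {ε}) ∪ (FOLLOW(N) if α ⇒* ε).

For L:
  PREDICT(L → a L b) = { 'a' }
  PREDICT(L → n) = { 'n' }
  PREDICT(L → num) = { 'num' }
  PREDICT(L → c) = { 'c' }

All predict sets are disjoint. The grammar IS LL(1).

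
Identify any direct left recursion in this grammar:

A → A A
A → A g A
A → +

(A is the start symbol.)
Yes, A is left-recursive

Direct left recursion occurs when N → N α for some non-terminal N (the right-hand side begins with the left-hand side itself).

A → A A: LEFT RECURSIVE (starts with A)
A → A g A: LEFT RECURSIVE (starts with A)
A → +: starts with '+'

The grammar has direct left recursion on: A.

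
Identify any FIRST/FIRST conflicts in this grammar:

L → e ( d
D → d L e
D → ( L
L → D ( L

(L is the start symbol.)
No FIRST/FIRST conflicts.

FIRST sets of the non-terminals at (or reachable through a nullable prefix from) the front of some alternative:
  FIRST(D) = { '(', 'd' }

Productions for L:
  L → e ( d: FIRST = { 'e' }
  L → D ( L: FIRST = { '(', 'd' }
Productions for D:
  D → d L e: FIRST = { 'd' }
  D → ( L: FIRST = { '(' }

All alternatives of each non-terminal have pairwise disjoint FIRST sets.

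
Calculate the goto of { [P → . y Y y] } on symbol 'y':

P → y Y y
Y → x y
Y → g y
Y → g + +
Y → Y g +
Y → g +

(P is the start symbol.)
GOTO(I, 'y') = CLOSURE({ [A → αX.β] : [A → α.Xβ] ∈ I, X = 'y' })

Items with dot before 'y', with the dot advanced:
  [P → . y Y y] → [P → y . Y y]
Closure of the advanced items:
  [P → y . Y y] has the dot before Y: add [Y → . x y], [Y → . g y], [Y → . g + +], [Y → . Y g +], [Y → . g +]

GOTO = { [P → y . Y y], [Y → . Y g +], [Y → . g + +], [Y → . g +], [Y → . g y], [Y → . x y] }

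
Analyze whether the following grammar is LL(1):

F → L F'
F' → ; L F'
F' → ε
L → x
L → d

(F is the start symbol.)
Yes, the grammar is LL(1).

A grammar is LL(1) if for each non-terminal N with multiple productions, the predict sets of those productions are pairwise disjoint, where PREDICT(N → α) = (FIRST(α) \ {ε}) ∪ (FOLLOW(N) if α ⇒* ε).

Relevant sets:
  FOLLOW(F') = { $ }

For F':
  PREDICT(F' → ';' L F') = { ';' }
  PREDICT(F' → ε) = { $ }
For L:
  PREDICT(L → x) = { 'x' }
  PREDICT(L → d) = { 'd' }
F has a single production, so nothing to check there.

All predict sets are disjoint. The grammar IS LL(1).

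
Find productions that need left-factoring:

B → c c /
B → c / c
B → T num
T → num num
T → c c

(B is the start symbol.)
Yes, B has productions with common prefix 'c'

Left-factoring is needed when two productions for the same non-terminal
share a common prefix on the right-hand side.

Productions for B:
  B → c c /
  B → c / c
  B → T num
Productions for T:
  T → num num
  T → c c

Found common prefix 'c' in productions for B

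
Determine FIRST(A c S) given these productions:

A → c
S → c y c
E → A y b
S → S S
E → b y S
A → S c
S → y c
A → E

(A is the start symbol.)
FIRST sets of the non-terminals involved (from the grammar, by fixed-point iteration):
  FIRST(A) = { 'b', 'c', 'y' }

To compute FIRST(A c S), process the symbols left to right:
Symbol A is a non-terminal. Add FIRST(A) \ {ε} = { 'b', 'c', 'y' }
A is not nullable (ε ∉ FIRST(A)), so stop here.
FIRST(A c S) = { 'b', 'c', 'y' }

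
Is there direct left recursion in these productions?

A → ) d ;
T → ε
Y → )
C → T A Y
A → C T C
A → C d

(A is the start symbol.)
No direct left recursion

A → ) d ;: starts with ')'
T → ε: starts with ε
Y → ): starts with ')'
C → T A Y: starts with T
A → C T C: starts with C
A → C d: starts with C

No direct left recursion found.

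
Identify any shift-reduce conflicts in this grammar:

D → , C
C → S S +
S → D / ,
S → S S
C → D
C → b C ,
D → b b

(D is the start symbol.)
A shift-reduce conflict occurs when an LR(0) state has both:
  - a complete (reduce) item [A → α .] (dot at the end), and
  - a shift item [B → β . c γ] (dot before a terminal).

Augment with D' → D and build the canonical LR(0) collection (I0 = CLOSURE({[D' → . D]}), then GOTO on every symbol after a dot until no new states appear). It has 18 states:
  I0: { [D → . , C], [D → . b b], [D' → . D] }  — shift
  I1: { [C → . D], [C → . S S +], [C → . b C ,], [D → , . C], [D → . , C], [D → . b b], [S → . D / ,], [S → . S S] }  — shift
  I2: { [D' → D .] }  — accept
  I3: { [D → b . b] }  — shift
  I4: { [D → b b .] }  — reduce
  I5: { [D → , C .] }  — reduce
  I6: { [C → D .], [S → D . / ,] }  — shift, reduce
  I7: { [C → S . S +], [D → . , C], [D → . b b], [S → . D / ,], [S → . S S], [S → S . S] }  — shift
  I8: { [C → . D], [C → . S S +], [C → . b C ,], [C → b . C ,], [D → . , C], [D → . b b], [D → b . b], [S → . D / ,], [S → . S S] }  — shift
  I9: { [C → b C . ,] }  — shift
  I10: { [C → . D], [C → . S S +], [C → . b C ,], [C → b . C ,], [D → . , C], [D → . b b], [D → b . b], [D → b b .], [S → . D / ,], [S → . S S] }  — shift, reduce
  I11: { [C → b C , .] }  — reduce
  I12: { [S → D . / ,] }  — shift
  I13: { [C → S S . +], [D → . , C], [D → . b b], [S → . D / ,], [S → . S S], [S → S . S], [S → S S .] }  — shift, reduce
  I14: { [C → S S + .] }  — reduce
  I15: { [D → . , C], [D → . b b], [S → . D / ,], [S → . S S], [S → S . S], [S → S S .] }  — shift, reduce
  I16: { [S → D / . ,] }  — shift
  I17: { [S → D / , .] }  — reduce

I6 contains reduce item [C → D .] and shift item [S → D . / ,] — shift-reduce conflict.
I10 contains reduce item [D → b b .] and shift items [C → . b C ,], [D → . , C], [D → . b b], [D → b . b] — shift-reduce conflict.
I13 contains reduce item [S → S S .] and shift items [C → S S . +], [D → . , C], [D → . b b] — shift-reduce conflict.
I15 contains reduce item [S → S S .] and shift items [D → . , C], [D → . b b] — shift-reduce conflict.

Answer: Yes — I6: [C → D .] vs [S → D . / ,]; I10: [D → b b .] vs [C → . b C ,]; I13: [S → S S .] vs [C → S S . +]; I15: [S → S S .] vs [D → . , C]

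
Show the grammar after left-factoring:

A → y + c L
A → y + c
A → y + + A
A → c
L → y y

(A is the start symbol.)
A → y + A'
A' → c A''
A'' → L
A'' → ε
A' → + A
A → c
L → y y

Left-factoring transforms A → αβ₁ | αβ₂ into A → αA' and A' → β₁ | β₂
(α is the longest common prefix among the alternatives). Repeat until
no nonterminal has two alternatives with a common prefix.

Round 1: A has alternatives sharing prefix 'y +'. Introduce A': A → y + A'
  Add: A' → c L
  Add: A' → c
  Add: A' → + A

Round 2: A' has alternatives sharing prefix 'c'. Introduce A'': A' → c A''
  Add: A'' → L
  Add: A'' → ε

No remaining common prefixes — done.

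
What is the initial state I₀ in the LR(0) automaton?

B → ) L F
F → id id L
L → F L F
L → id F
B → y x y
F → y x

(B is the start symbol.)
First, augment the grammar with B' → B
I₀ = CLOSURE({ [B' → . B] }):
  [B' → . B] has the dot before B: add [B → . ) L F], [B → . y x y]
No further items can be added.

I₀ = { [B → . ) L F], [B → . y x y], [B' → . B] }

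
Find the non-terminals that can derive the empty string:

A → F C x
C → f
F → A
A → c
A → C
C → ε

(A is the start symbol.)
A non-terminal is nullable if it can derive ε (the empty string): either it has an ε-production, or it has a production whose right-hand side consists entirely of nullable non-terminals.

ε-productions: C → ε
So C is immediately nullable.
A → C: every symbol on the right is nullable, so A is nullable too.
F → A: every symbol on the right is nullable, so F is nullable too.
Every non-terminal is now nullable.
Nullable = { 'A', 'C', 'F' }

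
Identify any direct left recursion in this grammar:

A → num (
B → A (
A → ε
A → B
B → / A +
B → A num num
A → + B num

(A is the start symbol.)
Direct left recursion occurs when N → N α for some non-terminal N (the right-hand side begins with the left-hand side itself).

A → num (: starts with num
B → A (: starts with A
A → ε: starts with ε
A → B: starts with B
B → / A +: starts with '/'
B → A num num: starts with A
A → + B num: starts with '+'

No direct left recursion found.

Answer: No direct left recursion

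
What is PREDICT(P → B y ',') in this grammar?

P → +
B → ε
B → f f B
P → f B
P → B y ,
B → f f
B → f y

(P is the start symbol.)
{ 'f', 'y' }

PREDICT(P → B y ',') = (FIRST(RHS) \ {ε}) ∪ (FOLLOW(P) if ε ∈ FIRST(RHS), i.e. RHS ⇒* ε)
FIRST(B) = { 'f', ε }
FIRST(B y ',') = { 'f', 'y' }
ε ∉ FIRST(B y ','), so FOLLOW(P) is not added.
PREDICT(P → B y ',') = { 'f', 'y' }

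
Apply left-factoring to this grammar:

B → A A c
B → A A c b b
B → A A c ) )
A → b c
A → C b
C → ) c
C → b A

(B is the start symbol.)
B → A A c B'
B' → ε
B' → b b
B' → ) )
A → b c
A → C b
C → ) c
C → b A

Left-factoring transforms A → αβ₁ | αβ₂ into A → αA' and A' → β₁ | β₂
(α is the longest common prefix among the alternatives). Repeat until
no nonterminal has two alternatives with a common prefix.

Round 1: B has alternatives sharing prefix 'A A c'. Introduce B': B → A A c B'
  Add: B' → ε
  Add: B' → b b
  Add: B' → ) )

No remaining common prefixes — done.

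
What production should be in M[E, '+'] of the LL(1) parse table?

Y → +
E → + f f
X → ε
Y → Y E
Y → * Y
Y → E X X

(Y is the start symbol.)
To find M[E, '+'], we find productions for E where '+' is in the predict set (PREDICT(N → α) = (FIRST(α) \ {ε}) ∪ (FOLLOW(N) if α ⇒* ε)).

E → + f f: PREDICT = { '+' }
  '+' is in predict set, so this production goes in M[E, '+']

M[E, '+'] = E → + f f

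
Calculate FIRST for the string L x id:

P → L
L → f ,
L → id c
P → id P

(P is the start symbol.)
FIRST sets of the non-terminals involved (from the grammar, by fixed-point iteration):
  FIRST(L) = { 'f', 'id' }

To compute FIRST(L x id), process the symbols left to right:
Symbol L is a non-terminal. Add FIRST(L) \ {ε} = { 'f', 'id' }
L is not nullable (ε ∉ FIRST(L)), so stop here.
FIRST(L x id) = { 'f', 'id' }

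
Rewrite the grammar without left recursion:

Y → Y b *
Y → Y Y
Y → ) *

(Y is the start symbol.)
Y is directly left-recursive. The standard transformation for
  A → A α₁ | ... | A α_m | β₁ | ... | β_n
is
  A  → β₁ A' | ... | β_n A'
  A' → α₁ A' | ... | α_m A' | ε

Y → ) * becomes Y → ) * Y'
Y → Y b * becomes Y' → b * Y'
Y → Y Y becomes Y' → Y Y'
Add Y' → ε

Resulting grammar:
Y → ) * Y'
Y' → b * Y'
Y' → Y Y'
Y' → ε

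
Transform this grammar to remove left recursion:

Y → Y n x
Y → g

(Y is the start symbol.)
Y → g Y'
Y' → n x Y'
Y' → ε

Y is directly left-recursive. The standard transformation for
  A → A α₁ | ... | A α_m | β₁ | ... | β_n
is
  A  → β₁ A' | ... | β_n A'
  A' → α₁ A' | ... | α_m A' | ε

Y → g becomes Y → g Y'
Y → Y n x becomes Y' → n x Y'
Add Y' → ε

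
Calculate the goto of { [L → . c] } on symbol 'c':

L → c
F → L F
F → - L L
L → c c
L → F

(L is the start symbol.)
{ [L → c .] }

GOTO(I, 'c') = CLOSURE({ [A → αX.β] : [A → α.Xβ] ∈ I, X = 'c' })

Items with dot before 'c', with the dot advanced:
  [L → . c] → [L → c .]
Closure adds nothing (no advanced item has the dot before a non-terminal).

GOTO = { [L → c .] }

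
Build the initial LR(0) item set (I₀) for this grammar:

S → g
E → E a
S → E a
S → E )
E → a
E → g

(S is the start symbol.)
First, augment the grammar with S' → S
I₀ = CLOSURE({ [S' → . S] }):
  [S' → . S] has the dot before S: add [S → . g], [S → . E a], [S → . E )]
  [S → . E a] has the dot before E: add [E → . E a], [E → . a], [E → . g]
No further items can be added.

I₀ = { [E → . E a], [E → . a], [E → . g], [S → . E )], [S → . E a], [S → . g], [S' → . S] }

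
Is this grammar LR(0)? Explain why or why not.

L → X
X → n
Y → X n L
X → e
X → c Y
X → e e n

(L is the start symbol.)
Augment with L' → L and build the canonical LR(0) collection (I0 = CLOSURE({[L' → . L]}), then GOTO on every symbol after a dot until no new states appear). It has 12 states:
  I0: { [L → . X], [L' → . L], [X → . c Y], [X → . e e n], [X → . e], [X → . n] }  — shift
  I1: { [L' → L .] }  — accept
  I2: { [L → X .] }  — reduce
  I3: { [X → . c Y], [X → . e e n], [X → . e], [X → . n], [X → c . Y], [Y → . X n L] }  — shift
  I4: { [X → e . e n], [X → e .] }  — shift, reduce
  I5: { [X → n .] }  — reduce
  I6: { [X → e e . n] }  — shift
  I7: { [X → e e n .] }  — reduce
  I8: { [Y → X . n L] }  — shift
  I9: { [X → c Y .] }  — reduce
  I10: { [L → . X], [X → . c Y], [X → . e e n], [X → . e], [X → . n], [Y → X n . L] }  — shift
  I11: { [Y → X n L .] }  — reduce

Conflict in state I4:
  Shift-reduce conflict between [X → e .] and [X → e . e n]
So the grammar is NOT LR(0).

Answer: No. Shift-reduce conflict between [X → e .] and [X → e . e n]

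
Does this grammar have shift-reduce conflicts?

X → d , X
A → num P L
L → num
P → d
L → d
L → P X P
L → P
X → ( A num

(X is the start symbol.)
Yes — I11: [L → P .] vs [X → . ( A num]

A shift-reduce conflict occurs when an LR(0) state has both:
  - a complete (reduce) item [A → α .] (dot at the end), and
  - a shift item [B → β . c γ] (dot before a terminal).

Augment with X' → X and build the canonical LR(0) collection (I0 = CLOSURE({[X' → . X]}), then GOTO on every symbol after a dot until no new states appear). It has 17 states:
  I0: { [X → . ( A num], [X → . d , X], [X' → . X] }  — shift
  I1: { [A → . num P L], [X → ( . A num] }  — shift
  I2: { [X' → X .] }  — accept
  I3: { [X → d . , X] }  — shift
  I4: { [X → . ( A num], [X → . d , X], [X → d , . X] }  — shift
  I5: { [X → d , X .] }  — reduce
  I6: { [X → ( A . num] }  — shift
  I7: { [A → num . P L], [P → . d] }  — shift
  I8: { [A → num P . L], [L → . P X P], [L → . P], [L → . d], [L → . num], [P → . d] }  — shift
  I9: { [P → d .] }  — reduce
  I10: { [A → num P L .] }  — reduce
  I11: { [L → P . X P], [L → P .], [X → . ( A num], [X → . d , X] }  — shift, reduce
  I12: { [L → d .], [P → d .] }  — 2 reduces
  I13: { [L → num .] }  — reduce
  I14: { [L → P X . P], [P → . d] }  — shift
  I15: { [L → P X P .] }  — reduce
  I16: { [X → ( A num .] }  — reduce

I11 contains reduce item [L → P .] and shift items [X → . ( A num], [X → . d , X] — shift-reduce conflict.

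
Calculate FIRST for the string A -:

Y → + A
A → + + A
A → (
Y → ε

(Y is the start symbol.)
FIRST sets of the non-terminals involved (from the grammar, by fixed-point iteration):
  FIRST(A) = { '(', '+' }

To compute FIRST(A -), process the symbols left to right:
Symbol A is a non-terminal. Add FIRST(A) \ {ε} = { '(', '+' }
A is not nullable (ε ∉ FIRST(A)), so stop here.
FIRST(A -) = { '(', '+' }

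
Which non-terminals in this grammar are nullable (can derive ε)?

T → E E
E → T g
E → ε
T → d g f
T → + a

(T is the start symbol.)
{ 'E', 'T' }

A non-terminal is nullable if it can derive ε (the empty string): either it has an ε-production, or it has a production whose right-hand side consists entirely of nullable non-terminals.

ε-productions: E → ε
So E is immediately nullable.
T → E E: every symbol on the right is nullable, so T is nullable too.
Every non-terminal is now nullable.
Nullable = { 'E', 'T' }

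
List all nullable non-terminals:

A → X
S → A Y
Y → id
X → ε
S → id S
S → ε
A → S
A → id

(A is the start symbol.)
{ 'A', 'S', 'X' }

ε-productions: X → ε, S → ε
So X, S are immediately nullable.
A → X: every symbol on the right is nullable, so A is nullable too.
No further non-terminal can be added: every production for the remaining non-terminals contains a terminal or a non-nullable non-terminal.
Nullable = { 'A', 'S', 'X' }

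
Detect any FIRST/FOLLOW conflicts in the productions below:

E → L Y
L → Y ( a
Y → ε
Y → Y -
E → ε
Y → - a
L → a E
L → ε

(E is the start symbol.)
Yes. E → L Y with FOLLOW(E) on { '-' }; L → Y '(' a with FOLLOW(L) on { '-' }; Y → Y '-' with FOLLOW(Y) on { '-' }; Y → '-' a with FOLLOW(Y) on { '-' }

A FIRST/FOLLOW conflict occurs when a non-terminal N has a nullable alternative N → β (β ⇒* ε) and another alternative N → α with FIRST(α) ∩ FOLLOW(N) ≠ ∅: on such a lookahead the parser cannot decide between expanding α and letting N vanish via β.

Nullable non-terminals: E, L, Y.
FIRST sets used below: FIRST(L) = { '(', '-', 'a', ε }, FIRST(Y) = { '-', ε }

E: nullable alternative(s) E → L Y, E → ε; FOLLOW(E) = { $, '-' }
  E → L Y: FIRST \ {ε} = { '(', '-', 'a' } — overlaps FOLLOW(E) on { '-' }: CONFLICT
  E → ε: FIRST \ {ε} = { } — disjoint from FOLLOW(E)

L: nullable alternative(s) L → ε; FOLLOW(L) = { $, '-' }
  L → Y ( a: FIRST \ {ε} = { '(', '-' } — overlaps FOLLOW(L) on { '-' }: CONFLICT
  L → a E: FIRST \ {ε} = { 'a' } — disjoint from FOLLOW(L)
  L → ε: FIRST \ {ε} = { } — this is the only nullable alternative, skip

Y: nullable alternative(s) Y → ε; FOLLOW(Y) = { $, '(', '-' }
  Y → ε: FIRST \ {ε} = { } — this is the only nullable alternative, skip
  Y → Y -: FIRST \ {ε} = { '-' } — overlaps FOLLOW(Y) on { '-' }: CONFLICT
  Y → - a: FIRST \ {ε} = { '-' } — overlaps FOLLOW(Y) on { '-' }: CONFLICT

So the grammar has 4 FIRST/FOLLOW conflicts (marked CONFLICT above).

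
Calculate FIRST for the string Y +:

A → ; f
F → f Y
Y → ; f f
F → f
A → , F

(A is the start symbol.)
{ ';' }

FIRST sets of the non-terminals involved (from the grammar, by fixed-point iteration):
  FIRST(Y) = { ';' }

To compute FIRST(Y +), process the symbols left to right:
Symbol Y is a non-terminal. Add FIRST(Y) \ {ε} = { ';' }
Y is not nullable (ε ∉ FIRST(Y)), so stop here.
FIRST(Y +) = { ';' }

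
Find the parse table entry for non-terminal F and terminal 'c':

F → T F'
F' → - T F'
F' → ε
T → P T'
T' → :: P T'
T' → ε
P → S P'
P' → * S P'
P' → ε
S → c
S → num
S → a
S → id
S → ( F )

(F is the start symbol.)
To find M[F, 'c'], we find productions for F where 'c' is in the predict set (PREDICT(N → α) = (FIRST(α) \ {ε}) ∪ (FOLLOW(N) if α ⇒* ε)).

Relevant sets:
  FIRST(T) = { '(', 'a', 'c', 'id', 'num' }

F → T F': PREDICT = { '(', 'a', 'c', 'id', 'num' }
  'c' is in predict set, so this production goes in M[F, 'c']

M[F, 'c'] = F → T F'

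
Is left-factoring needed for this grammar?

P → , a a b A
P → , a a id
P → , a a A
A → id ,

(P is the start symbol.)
Yes, P has productions with common prefix ', a a'

Left-factoring is needed when two productions for the same non-terminal
share a common prefix on the right-hand side.

Productions for P:
  P → , a a b A
  P → , a a id
  P → , a a A

Found common prefix ', a a' in productions for P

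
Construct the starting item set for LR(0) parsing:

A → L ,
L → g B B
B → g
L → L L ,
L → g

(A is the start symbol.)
First, augment the grammar with A' → A
I₀ = CLOSURE({ [A' → . A] }):
  [A' → . A] has the dot before A: add [A → . L ,]
  [A → . L ,] has the dot before L: add [L → . g B B], [L → . L L ,], [L → . g]
No further items can be added.

I₀ = { [A → . L ,], [A' → . A], [L → . L L ,], [L → . g B B], [L → . g] }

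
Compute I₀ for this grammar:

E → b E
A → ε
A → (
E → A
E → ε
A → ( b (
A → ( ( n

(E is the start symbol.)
{ [A → . ( ( n], [A → . ( b (], [A → . (], [A → .], [E → . A], [E → . b E], [E → .], [E' → . E] }

First, augment the grammar with E' → E
I₀ = CLOSURE({ [E' → . E] }):
  [E' → . E] has the dot before E: add [E → . b E], [E → . A], [E → .]
  [E → . A] has the dot before A: add [A → .], [A → . (], [A → . ( b (], [A → . ( ( n]
No further items can be added.

I₀ = { [A → . ( ( n], [A → . ( b (], [A → . (], [A → .], [E → . A], [E → . b E], [E → .], [E' → . E] }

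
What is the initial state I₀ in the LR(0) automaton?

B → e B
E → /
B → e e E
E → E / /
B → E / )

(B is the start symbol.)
First, augment the grammar with B' → B
I₀ = CLOSURE({ [B' → . B] }):
  [B' → . B] has the dot before B: add [B → . e B], [B → . e e E], [B → . E / )]
  [B → . E / )] has the dot before E: add [E → . /], [E → . E / /]
No further items can be added.

I₀ = { [B → . E / )], [B → . e B], [B → . e e E], [B' → . B], [E → . /], [E → . E / /] }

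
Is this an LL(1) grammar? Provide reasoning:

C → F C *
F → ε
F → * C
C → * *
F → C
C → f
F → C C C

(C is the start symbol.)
No. Predict set conflict for C: { '*' }

A grammar is LL(1) if for each non-terminal N with multiple productions, the predict sets of those productions are pairwise disjoint, where PREDICT(N → α) = (FIRST(α) \ {ε}) ∪ (FOLLOW(N) if α ⇒* ε).

Relevant sets:
  FIRST(F) = { '*', 'f', ε }
  FIRST(C) = { '*', 'f' }
  FOLLOW(F) = { '*', 'f' }

For C:
  PREDICT(C → F C '*') = { '*', 'f' }
  PREDICT(C → '*' '*') = { '*' }
  PREDICT(C → f) = { 'f' }
For F:
  PREDICT(F → ε) = { '*', 'f' }
  PREDICT(F → '*' C) = { '*' }
  PREDICT(F → C) = { '*', 'f' }
  PREDICT(F → C C C) = { '*', 'f' }

Conflict found: Predict set conflict for C: { '*' }
The grammar is NOT LL(1).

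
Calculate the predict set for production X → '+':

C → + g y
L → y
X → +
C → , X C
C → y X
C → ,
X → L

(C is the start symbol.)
PREDICT(X → '+') = (FIRST(RHS) \ {ε}) ∪ (FOLLOW(X) if ε ∈ FIRST(RHS), i.e. RHS ⇒* ε)
FIRST('+') = { '+' }
ε ∉ FIRST('+'), so FOLLOW(X) is not added.
PREDICT(X → '+') = { '+' }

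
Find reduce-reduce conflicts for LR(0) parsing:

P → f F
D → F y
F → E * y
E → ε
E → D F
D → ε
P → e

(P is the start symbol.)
A reduce-reduce conflict occurs when an LR(0) state has two complete items [A → α .] and [B → β .] — both call for a reduction, and with no lookahead the parser cannot choose between them.

Augment with P' → P and build the canonical LR(0) collection (I0 = CLOSURE({[P' → . P]}), then GOTO on every symbol after a dot until no new states appear). It has 11 states:
  I0: { [P → . e], [P → . f F], [P' → . P] }  — shift
  I1: { [P' → P .] }  — accept
  I2: { [P → e .] }  — reduce
  I3: { [D → . F y], [D → .], [E → . D F], [E → .], [F → . E * y], [P → f . F] }  — 2 reduces
  I4: { [D → . F y], [D → .], [E → . D F], [E → .], [E → D . F], [F → . E * y] }  — 2 reduces
  I5: { [F → E . * y] }  — shift
  I6: { [D → F . y], [P → f F .] }  — shift, reduce
  I7: { [D → F y .] }  — reduce
  I8: { [F → E * . y] }  — shift
  I9: { [F → E * y .] }  — reduce
  I10: { [D → F . y], [E → D F .] }  — shift, reduce

I3 contains complete items [D → .], [E → .] — reduce-reduce conflict.
I4 contains complete items [D → .], [E → .] — reduce-reduce conflict.

Answer: Yes — I3: [D → .] vs [E → .]; I4: [D → .] vs [E → .]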